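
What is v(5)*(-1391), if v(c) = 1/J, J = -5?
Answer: 1391/5 ≈ 278.20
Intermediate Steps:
v(c) = -1/5 (v(c) = 1/(-5) = -1/5)
v(5)*(-1391) = -1/5*(-1391) = 1391/5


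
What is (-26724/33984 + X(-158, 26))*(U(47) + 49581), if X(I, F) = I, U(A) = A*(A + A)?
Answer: -24282432317/2832 ≈ -8.5743e+6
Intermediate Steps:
U(A) = 2*A² (U(A) = A*(2*A) = 2*A²)
(-26724/33984 + X(-158, 26))*(U(47) + 49581) = (-26724/33984 - 158)*(2*47² + 49581) = (-26724*1/33984 - 158)*(2*2209 + 49581) = (-2227/2832 - 158)*(4418 + 49581) = -449683/2832*53999 = -24282432317/2832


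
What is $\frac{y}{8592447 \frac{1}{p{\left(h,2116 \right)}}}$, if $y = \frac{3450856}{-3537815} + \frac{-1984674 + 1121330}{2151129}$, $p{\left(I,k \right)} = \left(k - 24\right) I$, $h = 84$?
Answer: $- \frac{613735181202867584}{21797022947308667115} \approx -0.028157$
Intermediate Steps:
$p{\left(I,k \right)} = I \left(-24 + k\right)$ ($p{\left(I,k \right)} = \left(-24 + k\right) I = I \left(-24 + k\right)$)
$y = - \frac{10477587769784}{7610296443135}$ ($y = 3450856 \left(- \frac{1}{3537815}\right) - \frac{863344}{2151129} = - \frac{3450856}{3537815} - \frac{863344}{2151129} = - \frac{10477587769784}{7610296443135} \approx -1.3768$)
$\frac{y}{8592447 \frac{1}{p{\left(h,2116 \right)}}} = - \frac{10477587769784}{7610296443135 \frac{8592447}{84 \left(-24 + 2116\right)}} = - \frac{10477587769784}{7610296443135 \frac{8592447}{84 \cdot 2092}} = - \frac{10477587769784}{7610296443135 \cdot \frac{8592447}{175728}} = - \frac{10477587769784}{7610296443135 \cdot 8592447 \cdot \frac{1}{175728}} = - \frac{10477587769784}{7610296443135 \cdot \frac{2864149}{58576}} = \left(- \frac{10477587769784}{7610296443135}\right) \frac{58576}{2864149} = - \frac{613735181202867584}{21797022947308667115}$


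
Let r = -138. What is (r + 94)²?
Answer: 1936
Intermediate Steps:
(r + 94)² = (-138 + 94)² = (-44)² = 1936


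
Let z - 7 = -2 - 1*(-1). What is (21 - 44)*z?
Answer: -138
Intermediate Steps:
z = 6 (z = 7 + (-2 - 1*(-1)) = 7 + (-2 + 1) = 7 - 1 = 6)
(21 - 44)*z = (21 - 44)*6 = -23*6 = -138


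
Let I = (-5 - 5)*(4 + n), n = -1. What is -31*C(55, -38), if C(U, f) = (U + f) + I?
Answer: 403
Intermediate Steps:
I = -30 (I = (-5 - 5)*(4 - 1) = -10*3 = -30)
C(U, f) = -30 + U + f (C(U, f) = (U + f) - 30 = -30 + U + f)
-31*C(55, -38) = -31*(-30 + 55 - 38) = -31*(-13) = 403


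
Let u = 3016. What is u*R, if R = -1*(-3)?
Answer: 9048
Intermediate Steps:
R = 3
u*R = 3016*3 = 9048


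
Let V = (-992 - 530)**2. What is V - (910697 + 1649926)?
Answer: -244139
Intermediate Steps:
V = 2316484 (V = (-1522)**2 = 2316484)
V - (910697 + 1649926) = 2316484 - (910697 + 1649926) = 2316484 - 1*2560623 = 2316484 - 2560623 = -244139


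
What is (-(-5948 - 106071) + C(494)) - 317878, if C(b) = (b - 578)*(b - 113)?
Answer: -237863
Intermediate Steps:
C(b) = (-578 + b)*(-113 + b)
(-(-5948 - 106071) + C(494)) - 317878 = (-(-5948 - 106071) + (65314 + 494² - 691*494)) - 317878 = (-1*(-112019) + (65314 + 244036 - 341354)) - 317878 = (112019 - 32004) - 317878 = 80015 - 317878 = -237863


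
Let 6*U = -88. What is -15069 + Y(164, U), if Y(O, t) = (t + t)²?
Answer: -127877/9 ≈ -14209.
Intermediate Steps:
U = -44/3 (U = (⅙)*(-88) = -44/3 ≈ -14.667)
Y(O, t) = 4*t² (Y(O, t) = (2*t)² = 4*t²)
-15069 + Y(164, U) = -15069 + 4*(-44/3)² = -15069 + 4*(1936/9) = -15069 + 7744/9 = -127877/9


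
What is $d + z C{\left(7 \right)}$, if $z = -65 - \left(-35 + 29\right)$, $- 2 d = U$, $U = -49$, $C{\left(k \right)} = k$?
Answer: $- \frac{777}{2} \approx -388.5$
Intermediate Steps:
$d = \frac{49}{2}$ ($d = \left(- \frac{1}{2}\right) \left(-49\right) = \frac{49}{2} \approx 24.5$)
$z = -59$ ($z = -65 - -6 = -65 + 6 = -59$)
$d + z C{\left(7 \right)} = \frac{49}{2} - 413 = - \frac{777}{2}$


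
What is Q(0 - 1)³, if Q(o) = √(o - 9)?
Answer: -10*I*√10 ≈ -31.623*I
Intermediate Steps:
Q(o) = √(-9 + o)
Q(0 - 1)³ = (√(-9 + (0 - 1)))³ = (√(-9 - 1))³ = (√(-10))³ = (I*√10)³ = -10*I*√10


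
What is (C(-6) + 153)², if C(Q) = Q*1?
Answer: 21609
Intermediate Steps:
C(Q) = Q
(C(-6) + 153)² = (-6 + 153)² = 147² = 21609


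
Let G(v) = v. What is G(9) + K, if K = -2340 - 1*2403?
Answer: -4734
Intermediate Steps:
K = -4743 (K = -2340 - 2403 = -4743)
G(9) + K = 9 - 4743 = -4734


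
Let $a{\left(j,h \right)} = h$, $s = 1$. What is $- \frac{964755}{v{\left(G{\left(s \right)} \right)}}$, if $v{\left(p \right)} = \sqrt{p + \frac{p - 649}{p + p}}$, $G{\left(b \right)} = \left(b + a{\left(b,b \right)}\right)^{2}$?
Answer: $\frac{1929510 i \sqrt{1226}}{613} \approx 1.1021 \cdot 10^{5} i$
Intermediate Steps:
$G{\left(b \right)} = 4 b^{2}$ ($G{\left(b \right)} = \left(b + b\right)^{2} = \left(2 b\right)^{2} = 4 b^{2}$)
$v{\left(p \right)} = \sqrt{p + \frac{-649 + p}{2 p}}$
$- \frac{964755}{v{\left(G{\left(s \right)} \right)}} = - \frac{964755}{\frac{1}{2} \sqrt{2 - \frac{1298}{4 \cdot 1^{2}} + 4 \cdot 4 \cdot 1^{2}}} = - \frac{964755}{\frac{1}{2} \sqrt{2 - \frac{1298}{4 \cdot 1} + 4 \cdot 4 \cdot 1}} = - \frac{964755}{\frac{1}{2} \sqrt{2 - \frac{1298}{4} + 4 \cdot 4}} = - \frac{964755}{\frac{1}{2} \sqrt{2 - \frac{649}{2} + 16}} = - \frac{964755}{\frac{1}{2} \sqrt{- \frac{613}{2}}} = - \frac{964755}{\frac{1}{2} \frac{i \sqrt{1226}}{2}} = - \frac{964755}{\frac{1}{4} i \sqrt{1226}} = - 964755 \left(- \frac{2 i \sqrt{1226}}{613}\right) = \frac{1929510 i \sqrt{1226}}{613}$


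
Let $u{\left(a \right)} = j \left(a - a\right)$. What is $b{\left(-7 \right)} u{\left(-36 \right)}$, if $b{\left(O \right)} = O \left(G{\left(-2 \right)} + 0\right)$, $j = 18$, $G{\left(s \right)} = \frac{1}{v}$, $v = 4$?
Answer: $0$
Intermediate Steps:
$G{\left(s \right)} = \frac{1}{4}$
$u{\left(a \right)} = 0$ ($u{\left(a \right)} = 18 \left(a - a\right) = 18 \cdot 0 = 0$)
$b{\left(O \right)} = \frac{O}{4}$ ($b{\left(O \right)} = O \left(\frac{1}{4} + 0\right) = O \frac{1}{4} = \frac{O}{4}$)
$b{\left(-7 \right)} u{\left(-36 \right)} = \frac{1}{4} \left(-7\right) 0 = \left(- \frac{7}{4}\right) 0 = 0$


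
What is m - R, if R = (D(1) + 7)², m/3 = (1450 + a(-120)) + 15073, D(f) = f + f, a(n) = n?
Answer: 49128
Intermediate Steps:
D(f) = 2*f
m = 49209 (m = 3*((1450 - 120) + 15073) = 3*(1330 + 15073) = 3*16403 = 49209)
R = 81 (R = (2*1 + 7)² = (2 + 7)² = 9² = 81)
m - R = 49209 - 1*81 = 49209 - 81 = 49128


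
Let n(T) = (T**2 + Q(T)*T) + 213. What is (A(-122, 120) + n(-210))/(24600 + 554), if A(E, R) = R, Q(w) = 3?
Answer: 43803/25154 ≈ 1.7414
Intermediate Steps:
n(T) = 213 + T**2 + 3*T (n(T) = (T**2 + 3*T) + 213 = 213 + T**2 + 3*T)
(A(-122, 120) + n(-210))/(24600 + 554) = (120 + (213 + (-210)**2 + 3*(-210)))/(24600 + 554) = (120 + (213 + 44100 - 630))/25154 = (120 + 43683)*(1/25154) = 43803*(1/25154) = 43803/25154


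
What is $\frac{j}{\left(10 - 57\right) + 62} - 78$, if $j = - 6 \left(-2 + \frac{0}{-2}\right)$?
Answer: $- \frac{386}{5} \approx -77.2$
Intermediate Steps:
$j = 12$ ($j = - 6 \left(-2 + 0 \left(- \frac{1}{2}\right)\right) = - 6 \left(-2 + 0\right) = \left(-6\right) \left(-2\right) = 12$)
$\frac{j}{\left(10 - 57\right) + 62} - 78 = \frac{1}{\left(10 - 57\right) + 62} \cdot 12 - 78 = \frac{1}{-47 + 62} \cdot 12 - 78 = \frac{1}{15} \cdot 12 - 78 = \frac{4}{5} - 78 = - \frac{386}{5}$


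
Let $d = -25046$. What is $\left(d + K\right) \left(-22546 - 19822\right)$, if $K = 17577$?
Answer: $316446592$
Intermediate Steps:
$\left(d + K\right) \left(-22546 - 19822\right) = \left(-25046 + 17577\right) \left(-22546 - 19822\right) = \left(-7469\right) \left(-42368\right) = 316446592$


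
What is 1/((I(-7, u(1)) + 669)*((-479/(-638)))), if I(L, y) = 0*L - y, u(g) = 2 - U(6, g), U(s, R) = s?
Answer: 638/322367 ≈ 0.0019791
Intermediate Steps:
u(g) = -4 (u(g) = 2 - 1*6 = 2 - 6 = -4)
I(L, y) = -y (I(L, y) = 0 - y = -y)
1/((I(-7, u(1)) + 669)*((-479/(-638)))) = 1/((-1*(-4) + 669)*((-479/(-638)))) = 1/((4 + 669)*((-479*(-1/638)))) = 1/(673*(479/638)) = (1/673)*(638/479) = 638/322367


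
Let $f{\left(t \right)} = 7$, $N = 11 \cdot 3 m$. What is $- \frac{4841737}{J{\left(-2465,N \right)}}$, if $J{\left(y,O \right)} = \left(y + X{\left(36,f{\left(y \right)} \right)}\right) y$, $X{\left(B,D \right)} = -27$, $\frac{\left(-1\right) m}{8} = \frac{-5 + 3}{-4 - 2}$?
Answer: $- \frac{4841737}{6142780} \approx -0.7882$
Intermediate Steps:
$m = - \frac{8}{3}$ ($m = - 8 \frac{-5 + 3}{-4 - 2} = - 8 \left(- \frac{2}{-6}\right) = - 8 \left(\left(-2\right) \left(- \frac{1}{6}\right)\right) = \left(-8\right) \frac{1}{3} = - \frac{8}{3} \approx -2.6667$)
$N = -88$ ($N = 11 \cdot 3 \left(- \frac{8}{3}\right) = 33 \left(- \frac{8}{3}\right) = -88$)
$J{\left(y,O \right)} = y \left(-27 + y\right)$ ($J{\left(y,O \right)} = \left(y - 27\right) y = \left(-27 + y\right) y = y \left(-27 + y\right)$)
$- \frac{4841737}{J{\left(-2465,N \right)}} = - \frac{4841737}{\left(-2465\right) \left(-27 - 2465\right)} = - \frac{4841737}{\left(-2465\right) \left(-2492\right)} = - \frac{4841737}{6142780}$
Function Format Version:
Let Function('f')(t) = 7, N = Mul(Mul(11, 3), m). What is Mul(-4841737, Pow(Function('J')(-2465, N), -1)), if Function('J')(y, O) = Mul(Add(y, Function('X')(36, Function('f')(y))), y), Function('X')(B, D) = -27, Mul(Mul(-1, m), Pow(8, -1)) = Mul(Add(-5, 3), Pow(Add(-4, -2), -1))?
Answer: Rational(-4841737, 6142780) ≈ -0.78820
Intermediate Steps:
m = Rational(-8, 3) (m = Mul(-8, Mul(Add(-5, 3), Pow(Add(-4, -2), -1))) = Mul(-8, Mul(-2, Pow(-6, -1))) = Mul(-8, Mul(-2, Rational(-1, 6))) = Mul(-8, Rational(1, 3)) = Rational(-8, 3) ≈ -2.6667)
N = -88 (N = Mul(Mul(11, 3), Rational(-8, 3)) = Mul(33, Rational(-8, 3)) = -88)
Function('J')(y, O) = Mul(y, Add(-27, y)) (Function('J')(y, O) = Mul(Add(y, -27), y) = Mul(Add(-27, y), y) = Mul(y, Add(-27, y)))
Mul(-4841737, Pow(Function('J')(-2465, N), -1)) = Mul(-4841737, Pow(Mul(-2465, Add(-27, -2465)), -1)) = Mul(-4841737, Pow(Mul(-2465, -2492), -1)) = Mul(-4841737, Pow(6142780, -1)) = Mul(-4841737, Rational(1, 6142780)) = Rational(-4841737, 6142780)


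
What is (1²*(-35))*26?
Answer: -910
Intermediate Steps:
(1²*(-35))*26 = (1*(-35))*26 = -35*26 = -910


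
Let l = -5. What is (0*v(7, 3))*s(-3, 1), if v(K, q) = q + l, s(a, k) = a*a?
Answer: 0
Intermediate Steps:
s(a, k) = a²
v(K, q) = -5 + q (v(K, q) = q - 5 = -5 + q)
(0*v(7, 3))*s(-3, 1) = (0*(-5 + 3))*(-3)² = (0*(-2))*9 = 0*9 = 0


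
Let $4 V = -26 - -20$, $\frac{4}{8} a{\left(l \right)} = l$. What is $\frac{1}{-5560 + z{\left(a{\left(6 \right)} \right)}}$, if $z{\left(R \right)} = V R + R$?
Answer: $- \frac{1}{5566} \approx -0.00017966$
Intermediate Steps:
$a{\left(l \right)} = 2 l$
$V = - \frac{3}{2}$ ($V = \frac{-26 - -20}{4} = \frac{-26 + 20}{4} = \frac{1}{4} \left(-6\right) = - \frac{3}{2} \approx -1.5$)
$z{\left(R \right)} = - \frac{R}{2}$ ($z{\left(R \right)} = - \frac{3 R}{2} + R = - \frac{R}{2}$)
$\frac{1}{-5560 + z{\left(a{\left(6 \right)} \right)}} = \frac{1}{-5560 - \frac{2 \cdot 6}{2}} = \frac{1}{-5560 - 6} = \frac{1}{-5566} = - \frac{1}{5566}$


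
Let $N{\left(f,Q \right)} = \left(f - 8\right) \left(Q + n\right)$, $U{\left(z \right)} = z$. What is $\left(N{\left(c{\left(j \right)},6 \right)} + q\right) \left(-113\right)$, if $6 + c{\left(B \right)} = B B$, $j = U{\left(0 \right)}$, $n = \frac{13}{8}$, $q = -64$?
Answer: $\frac{77179}{4} \approx 19295.0$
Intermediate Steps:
$n = \frac{13}{8}$ ($n = 13 \cdot \frac{1}{8} = \frac{13}{8} \approx 1.625$)
$j = 0$
$c{\left(B \right)} = -6 + B^{2}$ ($c{\left(B \right)} = -6 + B B = -6 + B^{2}$)
$N{\left(f,Q \right)} = \left(-8 + f\right) \left(\frac{13}{8} + Q\right)$ ($N{\left(f,Q \right)} = \left(f - 8\right) \left(Q + \frac{13}{8}\right) = \left(-8 + f\right) \left(\frac{13}{8} + Q\right)$)
$\left(N{\left(c{\left(j \right)},6 \right)} + q\right) \left(-113\right) = \left(\left(-13 - 48 + \frac{13 \left(-6 + 0^{2}\right)}{8} + 6 \left(-6 + 0^{2}\right)\right) - 64\right) \left(-113\right) = \left(\left(-13 - 48 + \frac{13 \left(-6 + 0\right)}{8} + 6 \left(-6 + 0\right)\right) - 64\right) \left(-113\right) = \left(\left(-13 - 48 + \frac{13}{8} \left(-6\right) + 6 \left(-6\right)\right) - 64\right) \left(-113\right) = \left(\left(-13 - 48 - \frac{39}{4} - 36\right) - 64\right) \left(-113\right) = \left(- \frac{427}{4} - 64\right) \left(-113\right) = \left(- \frac{683}{4}\right) \left(-113\right) = \frac{77179}{4}$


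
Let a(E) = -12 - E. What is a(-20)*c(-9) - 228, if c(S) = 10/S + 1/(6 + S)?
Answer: -2156/9 ≈ -239.56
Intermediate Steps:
c(S) = 1/(6 + S) + 10/S (c(S) = 10/S + 1/(6 + S) = 1/(6 + S) + 10/S)
a(-20)*c(-9) - 228 = (-12 - 1*(-20))*((60 + 11*(-9))/((-9)*(6 - 9))) - 228 = (-12 + 20)*(-⅑*(60 - 99)/(-3)) - 228 = 8*(-⅑*(-⅓)*(-39)) - 228 = 8*(-13/9) - 228 = -104/9 - 228 = -2156/9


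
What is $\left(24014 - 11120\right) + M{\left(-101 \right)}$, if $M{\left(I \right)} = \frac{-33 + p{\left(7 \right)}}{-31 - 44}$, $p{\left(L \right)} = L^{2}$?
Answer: $\frac{967034}{75} \approx 12894.0$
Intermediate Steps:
$M{\left(I \right)} = - \frac{16}{75}$ ($M{\left(I \right)} = \frac{-33 + 7^{2}}{-31 - 44} = \frac{-33 + 49}{-75} = 16 \left(- \frac{1}{75}\right) = - \frac{16}{75}$)
$\left(24014 - 11120\right) + M{\left(-101 \right)} = \left(24014 - 11120\right) - \frac{16}{75} = 12894 - \frac{16}{75} = \frac{967034}{75}$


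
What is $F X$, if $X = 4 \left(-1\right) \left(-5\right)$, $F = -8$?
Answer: $-160$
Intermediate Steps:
$X = 20$ ($X = \left(-4\right) \left(-5\right) = 20$)
$F X = \left(-8\right) 20 = -160$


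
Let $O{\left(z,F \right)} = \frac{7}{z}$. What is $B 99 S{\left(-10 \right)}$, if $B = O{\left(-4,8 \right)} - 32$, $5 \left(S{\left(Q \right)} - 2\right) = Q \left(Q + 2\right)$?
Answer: $- \frac{120285}{2} \approx -60143.0$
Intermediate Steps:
$S{\left(Q \right)} = 2 + \frac{Q \left(2 + Q\right)}{5}$ ($S{\left(Q \right)} = 2 + \frac{Q \left(Q + 2\right)}{5} = 2 + \frac{Q \left(2 + Q\right)}{5}$)
$B = - \frac{135}{4}$ ($B = \frac{7}{-4} - 32 = 7 \left(- \frac{1}{4}\right) - 32 = - \frac{7}{4} - 32 = - \frac{135}{4} \approx -33.75$)
$B 99 S{\left(-10 \right)} = \left(- \frac{135}{4}\right) 99 \left(2 + \frac{\left(-10\right)^{2}}{5} + \frac{2}{5} \left(-10\right)\right) = - \frac{13365 \left(2 + \frac{1}{5} \cdot 100 - 4\right)}{4} = - \frac{13365 \left(2 + 20 - 4\right)}{4} = \left(- \frac{13365}{4}\right) 18 = - \frac{120285}{2}$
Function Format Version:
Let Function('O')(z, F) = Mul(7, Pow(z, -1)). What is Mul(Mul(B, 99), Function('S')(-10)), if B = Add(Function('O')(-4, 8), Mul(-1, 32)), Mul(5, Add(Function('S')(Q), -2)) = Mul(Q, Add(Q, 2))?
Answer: Rational(-120285, 2) ≈ -60143.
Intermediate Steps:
Function('S')(Q) = Add(2, Mul(Rational(1, 5), Q, Add(2, Q))) (Function('S')(Q) = Add(2, Mul(Rational(1, 5), Mul(Q, Add(Q, 2)))) = Add(2, Mul(Rational(1, 5), Mul(Q, Add(2, Q)))) = Add(2, Mul(Rational(1, 5), Q, Add(2, Q))))
B = Rational(-135, 4) (B = Add(Mul(7, Pow(-4, -1)), Mul(-1, 32)) = Add(Mul(7, Rational(-1, 4)), -32) = Add(Rational(-7, 4), -32) = Rational(-135, 4) ≈ -33.750)
Mul(Mul(B, 99), Function('S')(-10)) = Mul(Mul(Rational(-135, 4), 99), Add(2, Mul(Rational(1, 5), Pow(-10, 2)), Mul(Rational(2, 5), -10))) = Mul(Rational(-13365, 4), Add(2, Mul(Rational(1, 5), 100), -4)) = Mul(Rational(-13365, 4), Add(2, 20, -4)) = Mul(Rational(-13365, 4), 18) = Rational(-120285, 2)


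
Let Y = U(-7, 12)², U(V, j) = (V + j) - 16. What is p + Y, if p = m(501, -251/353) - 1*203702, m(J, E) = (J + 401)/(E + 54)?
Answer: -3829243785/18811 ≈ -2.0356e+5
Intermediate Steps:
U(V, j) = -16 + V + j
m(J, E) = (401 + J)/(54 + E)
Y = 121 (Y = (-16 - 7 + 12)² = (-11)² = 121)
p = -3831519916/18811 (p = (401 + 501)/(54 - 251/353) - 1*203702 = 902/(54 - 251*1/353) - 203702 = 902/(54 - 251/353) - 203702 = 902/(18811/353) - 203702 = (353/18811)*902 - 203702 = 318406/18811 - 203702 = -3831519916/18811 ≈ -2.0369e+5)
p + Y = -3831519916/18811 + 121 = -3829243785/18811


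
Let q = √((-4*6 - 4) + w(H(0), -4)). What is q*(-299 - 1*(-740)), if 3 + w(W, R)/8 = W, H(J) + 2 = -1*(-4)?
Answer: 2646*I ≈ 2646.0*I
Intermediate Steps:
H(J) = 2 (H(J) = -2 - 1*(-4) = -2 + 4 = 2)
w(W, R) = -24 + 8*W
q = 6*I (q = √((-4*6 - 4) + (-24 + 8*2)) = √((-24 - 4) + (-24 + 16)) = √(-28 - 8) = √(-36) = 6*I ≈ 6.0*I)
q*(-299 - 1*(-740)) = (6*I)*(-299 - 1*(-740)) = (6*I)*(-299 + 740) = (6*I)*441 = 2646*I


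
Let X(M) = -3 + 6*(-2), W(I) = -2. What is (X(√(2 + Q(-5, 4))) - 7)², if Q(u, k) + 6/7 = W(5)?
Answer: 484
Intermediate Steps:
Q(u, k) = -20/7 (Q(u, k) = -6/7 - 2 = -20/7)
X(M) = -15 (X(M) = -3 - 12 = -15)
(X(√(2 + Q(-5, 4))) - 7)² = (-15 - 7)² = (-22)² = 484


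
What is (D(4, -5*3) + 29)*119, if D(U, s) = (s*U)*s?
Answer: 110551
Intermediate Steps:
D(U, s) = U*s² (D(U, s) = (U*s)*s = U*s²)
(D(4, -5*3) + 29)*119 = (4*(-5*3)² + 29)*119 = (4*(-15)² + 29)*119 = (4*225 + 29)*119 = (900 + 29)*119 = 929*119 = 110551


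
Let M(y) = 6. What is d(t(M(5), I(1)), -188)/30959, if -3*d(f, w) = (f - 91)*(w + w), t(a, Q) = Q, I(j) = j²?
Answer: -11280/30959 ≈ -0.36435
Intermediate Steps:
d(f, w) = -2*w*(-91 + f)/3 (d(f, w) = -(f - 91)*(w + w)/3 = -(-91 + f)*2*w/3 = -2*w*(-91 + f)/3)
d(t(M(5), I(1)), -188)/30959 = ((⅔)*(-188)*(91 - 1*1²))/30959 = ((⅔)*(-188)*(91 - 1*1))*(1/30959) = ((⅔)*(-188)*(91 - 1))*(1/30959) = ((⅔)*(-188)*90)*(1/30959) = -11280*1/30959 = -11280/30959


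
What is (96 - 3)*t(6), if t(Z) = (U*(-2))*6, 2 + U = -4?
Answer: 6696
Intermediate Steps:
U = -6 (U = -2 - 4 = -6)
t(Z) = 72 (t(Z) = -6*(-2)*6 = 12*6 = 72)
(96 - 3)*t(6) = (96 - 3)*72 = 93*72 = 6696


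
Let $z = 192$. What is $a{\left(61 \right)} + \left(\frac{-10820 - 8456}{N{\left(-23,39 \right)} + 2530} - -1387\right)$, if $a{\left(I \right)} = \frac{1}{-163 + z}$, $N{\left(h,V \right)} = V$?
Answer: $\frac{102776452}{74501} \approx 1379.5$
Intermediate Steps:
$a{\left(I \right)} = \frac{1}{29}$ ($a{\left(I \right)} = \frac{1}{-163 + 192} = \frac{1}{29}$)
$a{\left(61 \right)} + \left(\frac{-10820 - 8456}{N{\left(-23,39 \right)} + 2530} - -1387\right) = \frac{1}{29} + \left(\frac{-10820 - 8456}{39 + 2530} - -1387\right) = \frac{1}{29} + \left(- \frac{19276}{2569} + 1387\right) = \frac{1}{29} + \frac{3543927}{2569} = \frac{102776452}{74501}$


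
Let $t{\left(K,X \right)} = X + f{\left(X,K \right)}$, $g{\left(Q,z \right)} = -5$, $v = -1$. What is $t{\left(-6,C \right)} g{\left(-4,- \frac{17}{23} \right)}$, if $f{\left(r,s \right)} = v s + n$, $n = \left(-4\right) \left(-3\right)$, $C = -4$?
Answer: $-70$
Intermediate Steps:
$n = 12$
$f{\left(r,s \right)} = 12 - s$ ($f{\left(r,s \right)} = - s + 12 = 12 - s$)
$t{\left(K,X \right)} = 12 + X - K$ ($t{\left(K,X \right)} = X - \left(-12 + K\right) = 12 + X - K$)
$t{\left(-6,C \right)} g{\left(-4,- \frac{17}{23} \right)} = \left(12 - 4 - -6\right) \left(-5\right) = \left(12 - 4 + 6\right) \left(-5\right) = 14 \left(-5\right) = -70$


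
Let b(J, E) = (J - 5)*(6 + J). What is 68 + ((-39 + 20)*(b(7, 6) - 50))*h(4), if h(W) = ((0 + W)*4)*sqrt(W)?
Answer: 14660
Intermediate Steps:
b(J, E) = (-5 + J)*(6 + J)
h(W) = 4*W**(3/2) (h(W) = (W*4)*sqrt(W) = (4*W)*sqrt(W) = 4*W**(3/2))
68 + ((-39 + 20)*(b(7, 6) - 50))*h(4) = 68 + ((-39 + 20)*((-30 + 7 + 7**2) - 50))*(4*4**(3/2)) = 68 + (-19*((-30 + 7 + 49) - 50))*(4*8) = 68 - 19*(26 - 50)*32 = 68 - 19*(-24)*32 = 68 + 456*32 = 68 + 14592 = 14660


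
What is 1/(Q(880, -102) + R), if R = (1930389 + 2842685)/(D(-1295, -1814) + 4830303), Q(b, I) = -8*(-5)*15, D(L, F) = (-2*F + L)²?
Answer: 5136596/3084344137 ≈ 0.0016654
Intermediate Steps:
D(L, F) = (L - 2*F)²
Q(b, I) = 600 (Q(b, I) = 40*15 = 600)
R = 2386537/5136596 (R = (1930389 + 2842685)/((-1*(-1295) + 2*(-1814))² + 4830303) = 4773074/((1295 - 3628)² + 4830303) = 4773074/((-2333)² + 4830303) = 4773074/(5442889 + 4830303) = 4773074/10273192 = 4773074*(1/10273192) = 2386537/5136596 ≈ 0.46461)
1/(Q(880, -102) + R) = 1/(600 + 2386537/5136596) = 1/(3084344137/5136596) = 5136596/3084344137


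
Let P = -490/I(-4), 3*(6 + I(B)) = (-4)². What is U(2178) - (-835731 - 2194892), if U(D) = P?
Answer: 3031358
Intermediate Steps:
I(B) = -⅔ (I(B) = -6 + (⅓)*(-4)² = -6 + (⅓)*16 = -6 + 16/3 = -⅔)
P = 735 (P = -490/(-⅔) = -490*(-3/2) = 735)
U(D) = 735
U(2178) - (-835731 - 2194892) = 735 - (-835731 - 2194892) = 735 - 1*(-3030623) = 735 + 3030623 = 3031358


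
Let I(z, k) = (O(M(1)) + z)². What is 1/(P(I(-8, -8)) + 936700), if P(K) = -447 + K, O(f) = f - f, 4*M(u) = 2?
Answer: 1/936317 ≈ 1.0680e-6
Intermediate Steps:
M(u) = ½ (M(u) = (¼)*2 = ½)
O(f) = 0
I(z, k) = z² (I(z, k) = (0 + z)² = z²)
1/(P(I(-8, -8)) + 936700) = 1/((-447 + (-8)²) + 936700) = 1/((-447 + 64) + 936700) = 1/(-383 + 936700) = 1/936317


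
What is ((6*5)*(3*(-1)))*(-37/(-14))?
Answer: -1665/7 ≈ -237.86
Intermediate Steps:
((6*5)*(3*(-1)))*(-37/(-14)) = (30*(-3))*(-37*(-1/14)) = -90*37/14 = -1665/7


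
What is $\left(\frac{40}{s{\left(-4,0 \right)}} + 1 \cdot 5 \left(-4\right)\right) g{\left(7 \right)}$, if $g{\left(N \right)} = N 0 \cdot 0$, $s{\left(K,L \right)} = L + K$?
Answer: $0$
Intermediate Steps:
$s{\left(K,L \right)} = K + L$
$g{\left(N \right)} = 0$ ($g{\left(N \right)} = 0 \cdot 0 = 0$)
$\left(\frac{40}{s{\left(-4,0 \right)}} + 1 \cdot 5 \left(-4\right)\right) g{\left(7 \right)} = \left(\frac{40}{-4 + 0} + 1 \cdot 5 \left(-4\right)\right) 0 = \left(\frac{40}{-4} + 5 \left(-4\right)\right) 0 = \left(40 \left(- \frac{1}{4}\right) - 20\right) 0 = \left(-10 - 20\right) 0 = \left(-30\right) 0 = 0$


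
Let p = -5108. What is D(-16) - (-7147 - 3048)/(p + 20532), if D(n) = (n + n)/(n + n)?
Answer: 25619/15424 ≈ 1.6610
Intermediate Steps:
D(n) = 1 (D(n) = (2*n)/((2*n)) = (2*n)*(1/(2*n)) = 1)
D(-16) - (-7147 - 3048)/(p + 20532) = 1 - (-7147 - 3048)/(-5108 + 20532) = 1 - (-10195)/15424 = 1 - 1*(-10195/15424) = 1 + 10195/15424 = 25619/15424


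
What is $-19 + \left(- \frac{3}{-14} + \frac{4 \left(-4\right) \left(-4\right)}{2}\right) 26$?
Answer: $\frac{5730}{7} \approx 818.57$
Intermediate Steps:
$-19 + \left(- \frac{3}{-14} + \frac{4 \left(-4\right) \left(-4\right)}{2}\right) 26 = -19 + \left(\left(-3\right) \left(- \frac{1}{14}\right) + \left(-16\right) \left(-4\right) \frac{1}{2}\right) 26 = -19 + \left(\frac{3}{14} + 64 \cdot \frac{1}{2}\right) 26 = -19 + \left(\frac{3}{14} + 32\right) 26 = -19 + \frac{451}{14} \cdot 26 = -19 + \frac{5863}{7} = \frac{5730}{7}$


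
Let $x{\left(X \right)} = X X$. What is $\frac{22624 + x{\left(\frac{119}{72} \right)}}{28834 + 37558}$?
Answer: $\frac{117296977}{344176128} \approx 0.34081$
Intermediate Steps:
$x{\left(X \right)} = X^{2}$
$\frac{22624 + x{\left(\frac{119}{72} \right)}}{28834 + 37558} = \frac{22624 + \left(\frac{119}{72}\right)^{2}}{28834 + 37558} = \frac{22624 + \left(119 \cdot \frac{1}{72}\right)^{2}}{66392} = \left(22624 + \left(\frac{119}{72}\right)^{2}\right) \frac{1}{66392} = \left(22624 + \frac{14161}{5184}\right) \frac{1}{66392} = \frac{117296977}{5184} \cdot \frac{1}{66392} = \frac{117296977}{344176128}$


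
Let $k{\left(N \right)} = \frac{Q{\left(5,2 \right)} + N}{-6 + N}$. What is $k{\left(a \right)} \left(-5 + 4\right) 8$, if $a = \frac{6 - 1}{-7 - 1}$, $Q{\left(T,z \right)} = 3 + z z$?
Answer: $\frac{408}{53} \approx 7.6981$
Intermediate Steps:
$Q{\left(T,z \right)} = 3 + z^{2}$
$a = - \frac{5}{8}$ ($a = \frac{5}{-8} = 5 \left(- \frac{1}{8}\right) = - \frac{5}{8} \approx -0.625$)
$k{\left(N \right)} = \frac{7 + N}{-6 + N}$ ($k{\left(N \right)} = \frac{\left(3 + 2^{2}\right) + N}{-6 + N} = \frac{\left(3 + 4\right) + N}{-6 + N} = \frac{7 + N}{-6 + N}$)
$k{\left(a \right)} \left(-5 + 4\right) 8 = \frac{7 - \frac{5}{8}}{-6 - \frac{5}{8}} \left(-5 + 4\right) 8 = \frac{1}{- \frac{53}{8}} \cdot \frac{51}{8} \left(\left(-1\right) 8\right) = \left(- \frac{8}{53}\right) \frac{51}{8} \left(-8\right) = \left(- \frac{51}{53}\right) \left(-8\right) = \frac{408}{53}$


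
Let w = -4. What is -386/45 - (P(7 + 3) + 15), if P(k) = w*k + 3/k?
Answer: 1451/90 ≈ 16.122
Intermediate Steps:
P(k) = -4*k + 3/k
-386/45 - (P(7 + 3) + 15) = -386/45 - ((-4*(7 + 3) + 3/(7 + 3)) + 15) = -386*1/45 - ((-4*10 + 3/10) + 15) = -386/45 - ((-40 + 3*(⅒)) + 15) = -386/45 - ((-40 + 3/10) + 15) = -386/45 - (-397/10 + 15) = -386/45 - 1*(-247/10) = -386/45 + 247/10 = 1451/90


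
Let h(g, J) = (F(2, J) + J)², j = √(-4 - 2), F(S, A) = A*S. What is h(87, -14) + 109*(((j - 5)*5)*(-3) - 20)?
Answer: 7759 - 1635*I*√6 ≈ 7759.0 - 4004.9*I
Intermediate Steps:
j = I*√6 (j = √(-6) = I*√6 ≈ 2.4495*I)
h(g, J) = 9*J² (h(g, J) = (J*2 + J)² = (2*J + J)² = (3*J)² = 9*J²)
h(87, -14) + 109*(((j - 5)*5)*(-3) - 20) = 9*(-14)² + 109*(((I*√6 - 5)*5)*(-3) - 20) = 9*196 + 109*(((-5 + I*√6)*5)*(-3) - 20) = 1764 + 109*((-25 + 5*I*√6)*(-3) - 20) = 1764 + 109*((75 - 15*I*√6) - 20) = 1764 + 109*(55 - 15*I*√6) = 1764 + (5995 - 1635*I*√6) = 7759 - 1635*I*√6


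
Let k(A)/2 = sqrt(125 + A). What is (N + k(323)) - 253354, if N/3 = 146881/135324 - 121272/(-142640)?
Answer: -14554412873701/57448260 + 16*sqrt(7) ≈ -2.5331e+5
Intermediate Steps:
k(A) = 2*sqrt(125 + A)
N = 333590339/57448260 (N = 3*(146881/135324 - 121272/(-142640)) = 3*(146881*(1/135324) - 121272*(-1/142640)) = 3*(20983/19332 + 15159/17830) = 3*(333590339/172344780) = 333590339/57448260 ≈ 5.8068)
(N + k(323)) - 253354 = (333590339/57448260 + 2*sqrt(125 + 323)) - 253354 = (333590339/57448260 + 2*sqrt(448)) - 253354 = (333590339/57448260 + 2*(8*sqrt(7))) - 253354 = (333590339/57448260 + 16*sqrt(7)) - 253354 = -14554412873701/57448260 + 16*sqrt(7)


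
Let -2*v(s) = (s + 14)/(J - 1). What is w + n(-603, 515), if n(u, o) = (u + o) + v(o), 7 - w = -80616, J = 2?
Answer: 160541/2 ≈ 80271.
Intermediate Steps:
w = 80623 (w = 7 - 1*(-80616) = 7 + 80616 = 80623)
v(s) = -7 - s/2 (v(s) = -(s + 14)/(2*(2 - 1)) = -(14 + s)/(2*1) = -(14 + s)/2 = -7 - s/2)
n(u, o) = -7 + u + o/2 (n(u, o) = (u + o) + (-7 - o/2) = (o + u) + (-7 - o/2) = -7 + u + o/2)
w + n(-603, 515) = 80623 + (-7 - 603 + (½)*515) = 80623 + (-7 - 603 + 515/2) = 80623 - 705/2 = 160541/2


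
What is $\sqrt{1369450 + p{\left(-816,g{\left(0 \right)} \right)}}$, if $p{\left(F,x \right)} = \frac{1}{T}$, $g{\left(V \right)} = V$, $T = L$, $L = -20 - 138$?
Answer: $\frac{\sqrt{34186949642}}{158} \approx 1170.2$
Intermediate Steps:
$L = -158$ ($L = -20 - 138 = -158$)
$T = -158$
$p{\left(F,x \right)} = - \frac{1}{158}$ ($p{\left(F,x \right)} = \frac{1}{-158} = - \frac{1}{158}$)
$\sqrt{1369450 + p{\left(-816,g{\left(0 \right)} \right)}} = \sqrt{1369450 - \frac{1}{158}} = \sqrt{\frac{216373099}{158}} = \frac{\sqrt{34186949642}}{158}$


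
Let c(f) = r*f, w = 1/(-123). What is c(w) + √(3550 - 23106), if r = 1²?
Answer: -1/123 + 2*I*√4889 ≈ -0.0081301 + 139.84*I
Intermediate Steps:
w = -1/123 ≈ -0.0081301
r = 1
c(f) = f (c(f) = 1*f = f)
c(w) + √(3550 - 23106) = -1/123 + √(3550 - 23106) = -1/123 + √(-19556) = -1/123 + 2*I*√4889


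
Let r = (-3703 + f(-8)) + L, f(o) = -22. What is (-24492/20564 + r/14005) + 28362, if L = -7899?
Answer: 2041910121611/71999705 ≈ 28360.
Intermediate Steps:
r = -11624 (r = (-3703 - 22) - 7899 = -3725 - 7899 = -11624)
(-24492/20564 + r/14005) + 28362 = (-24492/20564 - 11624/14005) + 28362 = (-24492*1/20564 - 11624*1/14005) + 28362 = (-6123/5141 - 11624/14005) + 28362 = -145511599/71999705 + 28362 = 2041910121611/71999705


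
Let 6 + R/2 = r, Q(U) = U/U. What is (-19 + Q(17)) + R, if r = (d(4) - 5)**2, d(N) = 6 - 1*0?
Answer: -28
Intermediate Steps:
d(N) = 6 (d(N) = 6 + 0 = 6)
r = 1 (r = (6 - 5)**2 = 1**2 = 1)
Q(U) = 1
R = -10 (R = -12 + 2*1 = -12 + 2 = -10)
(-19 + Q(17)) + R = (-19 + 1) - 10 = -18 - 10 = -28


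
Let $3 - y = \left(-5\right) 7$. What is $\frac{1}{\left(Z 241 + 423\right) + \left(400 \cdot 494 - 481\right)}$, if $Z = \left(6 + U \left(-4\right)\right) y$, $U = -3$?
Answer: $\frac{1}{362386} \approx 2.7595 \cdot 10^{-6}$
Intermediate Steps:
$y = 38$ ($y = 3 - \left(-5\right) 7 = 3 - -35 = 3 + 35 = 38$)
$Z = 684$ ($Z = \left(6 - -12\right) 38 = \left(6 + 12\right) 38 = 18 \cdot 38 = 684$)
$\frac{1}{\left(Z 241 + 423\right) + \left(400 \cdot 494 - 481\right)} = \frac{1}{\left(684 \cdot 241 + 423\right) + \left(400 \cdot 494 - 481\right)} = \frac{1}{\left(164844 + 423\right) + \left(197600 - 481\right)} = \frac{1}{165267 + 197119} = \frac{1}{362386}$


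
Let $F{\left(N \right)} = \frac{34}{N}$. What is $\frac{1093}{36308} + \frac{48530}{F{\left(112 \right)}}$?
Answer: $\frac{98673544021}{617236} \approx 1.5986 \cdot 10^{5}$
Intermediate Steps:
$\frac{1093}{36308} + \frac{48530}{F{\left(112 \right)}} = \frac{1093}{36308} + \frac{48530}{34 \cdot \frac{1}{112}} = 1093 \cdot \frac{1}{36308} + \frac{48530}{34 \cdot \frac{1}{112}} = \frac{1093}{36308} + \frac{48530}{\frac{17}{56}} = \frac{1093}{36308} + 48530 \cdot \frac{56}{17} = \frac{1093}{36308} + \frac{2717680}{17} = \frac{98673544021}{617236}$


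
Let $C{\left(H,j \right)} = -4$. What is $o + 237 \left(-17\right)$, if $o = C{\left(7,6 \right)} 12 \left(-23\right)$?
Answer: $-2925$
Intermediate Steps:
$o = 1104$ ($o = \left(-4\right) 12 \left(-23\right) = \left(-48\right) \left(-23\right) = 1104$)
$o + 237 \left(-17\right) = 1104 + 237 \left(-17\right) = 1104 - 4029 = -2925$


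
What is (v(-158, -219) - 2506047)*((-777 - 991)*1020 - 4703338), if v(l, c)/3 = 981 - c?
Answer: 16282666890006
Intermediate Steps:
v(l, c) = 2943 - 3*c (v(l, c) = 3*(981 - c) = 2943 - 3*c)
(v(-158, -219) - 2506047)*((-777 - 991)*1020 - 4703338) = ((2943 - 3*(-219)) - 2506047)*((-777 - 991)*1020 - 4703338) = ((2943 + 657) - 2506047)*(-1768*1020 - 4703338) = (3600 - 2506047)*(-1803360 - 4703338) = -2502447*(-6506698) = 16282666890006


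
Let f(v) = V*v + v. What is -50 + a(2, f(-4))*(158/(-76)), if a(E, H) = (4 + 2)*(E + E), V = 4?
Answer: -1898/19 ≈ -99.895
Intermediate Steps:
f(v) = 5*v (f(v) = 4*v + v = 5*v)
a(E, H) = 12*E (a(E, H) = 6*(2*E) = 12*E)
-50 + a(2, f(-4))*(158/(-76)) = -50 + (12*2)*(158/(-76)) = -50 + 24*(158*(-1/76)) = -50 + 24*(-79/38) = -50 - 948/19 = -1898/19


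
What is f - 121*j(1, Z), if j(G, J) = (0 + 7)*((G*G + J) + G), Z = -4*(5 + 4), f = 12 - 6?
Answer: 28804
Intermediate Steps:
f = 6
Z = -36 (Z = -4*9 = -36)
j(G, J) = 7*G + 7*J + 7*G**2 (j(G, J) = 7*((G**2 + J) + G) = 7*((J + G**2) + G) = 7*(G + J + G**2) = 7*G + 7*J + 7*G**2)
f - 121*j(1, Z) = 6 - 121*(7*1 + 7*(-36) + 7*1**2) = 6 - 121*(7 - 252 + 7*1) = 6 - 121*(7 - 252 + 7) = 6 - 121*(-238) = 6 + 28798 = 28804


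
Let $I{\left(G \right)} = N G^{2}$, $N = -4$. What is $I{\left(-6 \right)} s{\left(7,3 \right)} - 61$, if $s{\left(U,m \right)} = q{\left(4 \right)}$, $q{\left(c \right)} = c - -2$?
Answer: $-925$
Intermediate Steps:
$q{\left(c \right)} = 2 + c$ ($q{\left(c \right)} = c + 2 = 2 + c$)
$s{\left(U,m \right)} = 6$ ($s{\left(U,m \right)} = 2 + 4 = 6$)
$I{\left(G \right)} = - 4 G^{2}$
$I{\left(-6 \right)} s{\left(7,3 \right)} - 61 = - 4 \left(-6\right)^{2} \cdot 6 - 61 = \left(-4\right) 36 \cdot 6 - 61 = \left(-144\right) 6 - 61 = -864 - 61 = -925$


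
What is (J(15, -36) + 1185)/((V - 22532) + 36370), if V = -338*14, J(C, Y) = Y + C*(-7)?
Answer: 18/157 ≈ 0.11465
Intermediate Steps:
J(C, Y) = Y - 7*C
V = -4732
(J(15, -36) + 1185)/((V - 22532) + 36370) = ((-36 - 7*15) + 1185)/((-4732 - 22532) + 36370) = ((-36 - 105) + 1185)/(-27264 + 36370) = (-141 + 1185)/9106 = 1044*(1/9106) = 18/157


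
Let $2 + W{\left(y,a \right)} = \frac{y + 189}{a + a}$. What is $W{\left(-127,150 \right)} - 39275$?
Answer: $- \frac{5891519}{150} \approx -39277.0$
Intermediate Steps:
$W{\left(y,a \right)} = -2 + \frac{189 + y}{2 a}$ ($W{\left(y,a \right)} = -2 + \frac{y + 189}{a + a} = -2 + \frac{189 + y}{2 a}$)
$W{\left(-127,150 \right)} - 39275 = \frac{189 - 127 - 600}{2 \cdot 150} - 39275 = \frac{1}{2} \cdot \frac{1}{150} \left(189 - 127 - 600\right) - 39275 = \frac{1}{2} \cdot \frac{1}{150} \left(-538\right) - 39275 = - \frac{269}{150} - 39275 = - \frac{5891519}{150}$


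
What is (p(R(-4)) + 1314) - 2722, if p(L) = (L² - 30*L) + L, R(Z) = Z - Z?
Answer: -1408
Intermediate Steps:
R(Z) = 0
p(L) = L² - 29*L
(p(R(-4)) + 1314) - 2722 = (0*(-29 + 0) + 1314) - 2722 = (0*(-29) + 1314) - 2722 = (0 + 1314) - 2722 = 1314 - 2722 = -1408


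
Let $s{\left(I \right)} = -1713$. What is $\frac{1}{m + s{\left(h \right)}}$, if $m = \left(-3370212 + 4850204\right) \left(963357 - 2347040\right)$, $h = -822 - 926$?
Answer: $- \frac{1}{2047839772249} \approx -4.8832 \cdot 10^{-13}$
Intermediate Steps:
$h = -1748$ ($h = -822 - 926 = -1748$)
$m = -2047839770536$ ($m = 1479992 \left(-1383683\right) = -2047839770536$)
$\frac{1}{m + s{\left(h \right)}} = \frac{1}{-2047839770536 - 1713} = \frac{1}{-2047839772249} = - \frac{1}{2047839772249}$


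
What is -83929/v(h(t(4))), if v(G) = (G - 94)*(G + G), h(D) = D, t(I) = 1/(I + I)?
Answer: 2685728/751 ≈ 3576.2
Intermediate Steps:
t(I) = 1/(2*I)
v(G) = 2*G*(-94 + G) (v(G) = (-94 + G)*(2*G) = 2*G*(-94 + G))
-83929/v(h(t(4))) = -83929*4/(-94 + (1/2)/4) = -83929*4/(-94 + (1/2)*(1/4)) = -83929*4/(-94 + 1/8) = -83929/(2*(1/8)*(-751/8)) = -83929/(-751/32) = -83929*(-32/751) = 2685728/751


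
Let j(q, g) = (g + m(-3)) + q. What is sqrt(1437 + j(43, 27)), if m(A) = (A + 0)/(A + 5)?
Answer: sqrt(6022)/2 ≈ 38.801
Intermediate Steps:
m(A) = A/(5 + A)
j(q, g) = -3/2 + g + q (j(q, g) = (g - 3/(5 - 3)) + q = (g - 3/2) + q = (-3/2 + g) + q = -3/2 + g + q)
sqrt(1437 + j(43, 27)) = sqrt(1437 + (-3/2 + 27 + 43)) = sqrt(1437 + 137/2) = sqrt(3011/2) = sqrt(6022)/2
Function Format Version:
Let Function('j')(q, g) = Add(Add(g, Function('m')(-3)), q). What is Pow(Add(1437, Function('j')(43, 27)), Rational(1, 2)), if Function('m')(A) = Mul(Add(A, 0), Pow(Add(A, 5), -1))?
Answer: Mul(Rational(1, 2), Pow(6022, Rational(1, 2))) ≈ 38.801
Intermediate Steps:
Function('m')(A) = Mul(A, Pow(Add(5, A), -1))
Function('j')(q, g) = Add(Rational(-3, 2), g, q) (Function('j')(q, g) = Add(Add(g, Mul(-3, Pow(Add(5, -3), -1))), q) = Add(Add(g, Mul(-3, Pow(2, -1))), q) = Add(Add(g, Mul(-3, Rational(1, 2))), q) = Add(Add(g, Rational(-3, 2)), q) = Add(Add(Rational(-3, 2), g), q) = Add(Rational(-3, 2), g, q))
Pow(Add(1437, Function('j')(43, 27)), Rational(1, 2)) = Pow(Add(1437, Add(Rational(-3, 2), 27, 43)), Rational(1, 2)) = Pow(Add(1437, Rational(137, 2)), Rational(1, 2)) = Pow(Rational(3011, 2), Rational(1, 2)) = Mul(Rational(1, 2), Pow(6022, Rational(1, 2)))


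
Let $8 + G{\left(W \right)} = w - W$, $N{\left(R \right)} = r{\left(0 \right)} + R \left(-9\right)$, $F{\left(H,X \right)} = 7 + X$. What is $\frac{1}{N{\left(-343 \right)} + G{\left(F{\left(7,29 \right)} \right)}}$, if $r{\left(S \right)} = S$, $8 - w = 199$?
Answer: $\frac{1}{2852} \approx 0.00035063$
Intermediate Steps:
$w = -191$ ($w = 8 - 199 = -191$)
$N{\left(R \right)} = - 9 R$ ($N{\left(R \right)} = 0 + R \left(-9\right) = 0 - 9 R = - 9 R$)
$G{\left(W \right)} = -199 - W$ ($G{\left(W \right)} = -8 - \left(191 + W\right) = -199 - W$)
$\frac{1}{N{\left(-343 \right)} + G{\left(F{\left(7,29 \right)} \right)}} = \frac{1}{\left(-9\right) \left(-343\right) - 235} = \frac{1}{3087 - 235} = \frac{1}{2852}$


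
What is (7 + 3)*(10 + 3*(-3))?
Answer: 10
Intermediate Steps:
(7 + 3)*(10 + 3*(-3)) = 10*(10 - 9) = 10*1 = 10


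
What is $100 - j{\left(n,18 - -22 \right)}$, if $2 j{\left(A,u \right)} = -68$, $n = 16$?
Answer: $134$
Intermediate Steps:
$j{\left(A,u \right)} = -34$ ($j{\left(A,u \right)} = \frac{1}{2} \left(-68\right) = -34$)
$100 - j{\left(n,18 - -22 \right)} = 100 - -34 = 100 + 34 = 134$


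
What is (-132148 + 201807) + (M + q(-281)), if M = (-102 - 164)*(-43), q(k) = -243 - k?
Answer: 81135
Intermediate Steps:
M = 11438 (M = -266*(-43) = 11438)
(-132148 + 201807) + (M + q(-281)) = (-132148 + 201807) + (11438 + (-243 - 1*(-281))) = 69659 + (11438 + (-243 + 281)) = 69659 + (11438 + 38) = 69659 + 11476 = 81135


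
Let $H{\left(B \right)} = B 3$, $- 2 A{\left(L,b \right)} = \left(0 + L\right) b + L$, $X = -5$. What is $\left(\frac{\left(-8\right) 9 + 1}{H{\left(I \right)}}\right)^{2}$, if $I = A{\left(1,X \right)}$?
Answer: $\frac{5041}{36} \approx 140.03$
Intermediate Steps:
$A{\left(L,b \right)} = - \frac{L}{2} - \frac{L b}{2}$ ($A{\left(L,b \right)} = - \frac{\left(0 + L\right) b + L}{2} = - \frac{L b + L}{2} = - \frac{L + L b}{2} = - \frac{L}{2} - \frac{L b}{2}$)
$I = 2$ ($I = \left(- \frac{1}{2}\right) 1 \left(1 - 5\right) = \left(- \frac{1}{2}\right) 1 \left(-4\right) = 2$)
$H{\left(B \right)} = 3 B$
$\left(\frac{\left(-8\right) 9 + 1}{H{\left(I \right)}}\right)^{2} = \left(\frac{\left(-8\right) 9 + 1}{3 \cdot 2}\right)^{2} = \left(\frac{-72 + 1}{6}\right)^{2} = \left(\left(-71\right) \frac{1}{6}\right)^{2} = \left(- \frac{71}{6}\right)^{2} = \frac{5041}{36}$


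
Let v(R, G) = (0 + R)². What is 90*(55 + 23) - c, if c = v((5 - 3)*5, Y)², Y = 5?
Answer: -2980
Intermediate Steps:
v(R, G) = R²
c = 10000 (c = (((5 - 3)*5)²)² = ((2*5)²)² = (10²)² = 100² = 10000)
90*(55 + 23) - c = 90*(55 + 23) - 1*10000 = 90*78 - 10000 = 7020 - 10000 = -2980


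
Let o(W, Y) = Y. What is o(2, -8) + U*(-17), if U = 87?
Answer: -1487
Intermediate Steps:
o(2, -8) + U*(-17) = -8 + 87*(-17) = -8 - 1479 = -1487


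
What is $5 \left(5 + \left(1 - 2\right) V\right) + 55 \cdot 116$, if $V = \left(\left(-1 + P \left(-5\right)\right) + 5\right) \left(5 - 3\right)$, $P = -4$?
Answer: $6165$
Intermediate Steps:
$V = 48$ ($V = \left(\left(-1 - -20\right) + 5\right) \left(5 - 3\right) = \left(\left(-1 + 20\right) + 5\right) 2 = \left(19 + 5\right) 2 = 24 \cdot 2 = 48$)
$5 \left(5 + \left(1 - 2\right) V\right) + 55 \cdot 116 = 5 \left(5 + \left(1 - 2\right) 48\right) + 55 \cdot 116 = 5 \left(5 - 48\right) + 6380 = 5 \left(-43\right) + 6380 = -215 + 6380 = 6165$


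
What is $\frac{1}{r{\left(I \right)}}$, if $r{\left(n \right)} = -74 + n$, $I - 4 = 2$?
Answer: $- \frac{1}{68} \approx -0.014706$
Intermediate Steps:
$I = 6$ ($I = 4 + 2 = 6$)
$\frac{1}{r{\left(I \right)}} = \frac{1}{-74 + 6} = \frac{1}{-68} = - \frac{1}{68}$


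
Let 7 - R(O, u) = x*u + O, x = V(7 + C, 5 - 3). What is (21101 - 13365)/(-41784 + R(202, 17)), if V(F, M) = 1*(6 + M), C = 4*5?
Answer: -7736/42115 ≈ -0.18369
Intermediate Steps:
C = 20
V(F, M) = 6 + M
x = 8 (x = 6 + (5 - 3) = 6 + 2 = 8)
R(O, u) = 7 - O - 8*u (R(O, u) = 7 - (8*u + O) = 7 - (O + 8*u) = 7 + (-O - 8*u) = 7 - O - 8*u)
(21101 - 13365)/(-41784 + R(202, 17)) = (21101 - 13365)/(-41784 + (7 - 1*202 - 8*17)) = 7736/(-41784 + (7 - 202 - 136)) = 7736/(-41784 - 331) = 7736/(-42115) = 7736*(-1/42115) = -7736/42115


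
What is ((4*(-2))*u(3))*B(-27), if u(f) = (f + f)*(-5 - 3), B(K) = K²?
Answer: 279936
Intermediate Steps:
u(f) = -16*f (u(f) = (2*f)*(-8) = -16*f)
((4*(-2))*u(3))*B(-27) = ((4*(-2))*(-16*3))*(-27)² = -8*(-48)*729 = 384*729 = 279936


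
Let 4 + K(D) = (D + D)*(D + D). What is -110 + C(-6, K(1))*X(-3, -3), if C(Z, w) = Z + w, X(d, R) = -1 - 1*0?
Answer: -104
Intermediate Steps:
K(D) = -4 + 4*D² (K(D) = -4 + (D + D)*(D + D) = -4 + (2*D)*(2*D) = -4 + 4*D²)
X(d, R) = -1 (X(d, R) = -1 + 0 = -1)
-110 + C(-6, K(1))*X(-3, -3) = -110 + (-6 + (-4 + 4*1²))*(-1) = -110 + (-6 + (-4 + 4*1))*(-1) = -110 + (-6 + (-4 + 4))*(-1) = -110 + (-6 + 0)*(-1) = -110 - 6*(-1) = -110 + 6 = -104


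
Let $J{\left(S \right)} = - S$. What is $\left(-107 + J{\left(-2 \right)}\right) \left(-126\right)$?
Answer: $13230$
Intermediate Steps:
$\left(-107 + J{\left(-2 \right)}\right) \left(-126\right) = \left(-107 - -2\right) \left(-126\right) = \left(-107 + 2\right) \left(-126\right) = \left(-105\right) \left(-126\right) = 13230$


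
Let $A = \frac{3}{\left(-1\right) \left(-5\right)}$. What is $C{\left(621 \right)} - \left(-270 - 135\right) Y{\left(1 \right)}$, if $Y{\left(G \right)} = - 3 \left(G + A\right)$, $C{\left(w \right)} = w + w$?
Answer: $-702$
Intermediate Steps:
$A = \frac{3}{5} \approx 0.6$
$C{\left(w \right)} = 2 w$
$Y{\left(G \right)} = - \frac{9}{5} - 3 G$ ($Y{\left(G \right)} = - 3 \left(G + \frac{3}{5}\right) = - 3 \left(\frac{3}{5} + G\right) = - \frac{9}{5} - 3 G$)
$C{\left(621 \right)} - \left(-270 - 135\right) Y{\left(1 \right)} = 2 \cdot 621 - \left(-270 - 135\right) \left(- \frac{9}{5} - 3\right) = 1242 - - 405 \left(- \frac{9}{5} - 3\right) = 1242 - \left(-405\right) \left(- \frac{24}{5}\right) = 1242 - 1944 = -702$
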